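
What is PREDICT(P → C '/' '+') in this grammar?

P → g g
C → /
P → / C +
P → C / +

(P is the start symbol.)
PREDICT(P → C '/' '+') = (FIRST(RHS) \ {ε}) ∪ (FOLLOW(P) if ε ∈ FIRST(RHS), i.e. RHS ⇒* ε)
FIRST(C) = { '/' }
FIRST(C '/' '+') = { '/' }
ε ∉ FIRST(C '/' '+'), so FOLLOW(P) is not added.
PREDICT(P → C '/' '+') = { '/' }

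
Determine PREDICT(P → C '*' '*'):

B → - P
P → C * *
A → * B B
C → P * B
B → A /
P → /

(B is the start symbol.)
PREDICT(P → C '*' '*') = (FIRST(RHS) \ {ε}) ∪ (FOLLOW(P) if ε ∈ FIRST(RHS), i.e. RHS ⇒* ε)
FIRST(C) = { '/' }
FIRST(C '*' '*') = { '/' }
ε ∉ FIRST(C '*' '*'), so FOLLOW(P) is not added.
PREDICT(P → C '*' '*') = { '/' }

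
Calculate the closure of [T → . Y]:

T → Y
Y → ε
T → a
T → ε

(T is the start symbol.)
To compute CLOSURE, for each item [A → α.Bβ] where B is a non-terminal, add [B → .γ] for all productions B → γ; repeat for the newly added items until nothing changes.

Start with: [T → . Y]
  [T → . Y] has the dot before Y: add [Y → .]
No further items can be added.

CLOSURE = { [T → . Y], [Y → .] }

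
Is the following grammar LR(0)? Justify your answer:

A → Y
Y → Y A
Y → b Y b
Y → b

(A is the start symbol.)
Augment with A' → A and build the canonical LR(0) collection (I0 = CLOSURE({[A' → . A]}), then GOTO on every symbol after a dot until no new states appear). It has 7 states:
  I0: { [A → . Y], [A' → . A], [Y → . Y A], [Y → . b Y b], [Y → . b] }  — shift
  I1: { [A' → A .] }  — accept
  I2: { [A → . Y], [A → Y .], [Y → . Y A], [Y → . b Y b], [Y → . b], [Y → Y . A] }  — shift, reduce
  I3: { [Y → . Y A], [Y → . b Y b], [Y → . b], [Y → b . Y b], [Y → b .] }  — shift, reduce
  I4: { [A → . Y], [Y → . Y A], [Y → . b Y b], [Y → . b], [Y → Y . A], [Y → b Y . b] }  — shift
  I5: { [Y → Y A .] }  — reduce
  I6: { [Y → . Y A], [Y → . b Y b], [Y → . b], [Y → b . Y b], [Y → b .], [Y → b Y b .] }  — shift, 2 reduces

Conflict in state I2:
  Shift-reduce conflict between [A → Y .] and [Y → . b]
So the grammar is NOT LR(0).

Answer: No. Shift-reduce conflict between [A → Y .] and [Y → . b]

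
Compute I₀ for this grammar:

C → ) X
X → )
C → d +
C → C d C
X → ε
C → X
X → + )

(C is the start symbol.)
First, augment the grammar with C' → C
I₀ = CLOSURE({ [C' → . C] }):
  [C' → . C] has the dot before C: add [C → . ) X], [C → . d +], [C → . C d C], [C → . X]
  [C → . X] has the dot before X: add [X → . )], [X → .], [X → . + )]
No further items can be added.

I₀ = { [C → . ) X], [C → . C d C], [C → . X], [C → . d +], [C' → . C], [X → . )], [X → . + )], [X → .] }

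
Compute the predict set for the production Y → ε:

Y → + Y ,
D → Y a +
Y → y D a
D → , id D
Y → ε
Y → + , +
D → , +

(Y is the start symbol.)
PREDICT(Y → ε) = (FIRST(RHS) \ {ε}) ∪ (FOLLOW(Y) if ε ∈ FIRST(RHS), i.e. RHS ⇒* ε)
The right-hand side is ε (FIRST(ε) = { ε }), so the predict set is FOLLOW(Y) = { $, ',', 'a' }
PREDICT(Y → ε) = { $, ',', 'a' }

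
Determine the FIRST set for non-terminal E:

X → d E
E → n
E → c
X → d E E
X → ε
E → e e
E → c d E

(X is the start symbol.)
To compute FIRST(E), examine every production with E on the left-hand side, reading each right-hand side left to right until a non-nullable symbol is reached.

From E → n:
  - n is a terminal: add 'n' and stop
From E → c:
  - c is a terminal: add 'c' and stop
From E → e e:
  - e is a terminal: add 'e' and stop
From E → c d E:
  - c is a terminal: add 'c' and stop

Collecting: FIRST(E) = { 'c', 'e', 'n' }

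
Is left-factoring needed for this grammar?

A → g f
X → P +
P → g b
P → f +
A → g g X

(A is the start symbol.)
Left-factoring is needed when two productions for the same non-terminal
share a common prefix on the right-hand side.

Productions for A:
  A → g f
  A → g g X
Productions for P:
  P → g b
  P → f +

Found common prefix 'g' in productions for A

Answer: Yes, A has productions with common prefix 'g'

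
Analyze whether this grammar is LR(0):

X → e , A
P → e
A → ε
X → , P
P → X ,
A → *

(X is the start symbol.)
No. Shift-reduce conflict between [A → .] and [A → . *]

A grammar is LR(0) if no state in the canonical LR(0) collection has:
  - both a shift item (dot before a terminal) and a complete item (shift-reduce conflict), or
  - two or more complete items (reduce-reduce conflict; the accept item [X' → X .] counts as a complete item here).

Augment with X' → X and build the canonical LR(0) collection (I0 = CLOSURE({[X' → . X]}), then GOTO on every symbol after a dot until no new states appear). It has 11 states:
  I0: { [X → . , P], [X → . e , A], [X' → . X] }  — shift
  I1: { [P → . X ,], [P → . e], [X → , . P], [X → . , P], [X → . e , A] }  — shift
  I2: { [X' → X .] }  — accept
  I3: { [X → e . , A] }  — shift
  I4: { [A → . *], [A → .], [X → e , . A] }  — shift, reduce
  I5: { [A → * .] }  — reduce
  I6: { [X → e , A .] }  — reduce
  I7: { [X → , P .] }  — reduce
  I8: { [P → X . ,] }  — shift
  I9: { [P → e .], [X → e . , A] }  — shift, reduce
  I10: { [P → X , .] }  — reduce

Conflict in state I4:
  Shift-reduce conflict between [A → .] and [A → . *]
So the grammar is NOT LR(0).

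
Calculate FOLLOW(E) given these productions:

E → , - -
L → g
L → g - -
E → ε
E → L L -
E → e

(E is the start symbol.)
{ $ }

E is the start symbol, so $ ∈ FOLLOW(E).
E does not occur on any right-hand side.

Taking the union: FOLLOW(E) = { $ }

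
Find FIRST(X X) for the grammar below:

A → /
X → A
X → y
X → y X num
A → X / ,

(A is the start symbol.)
{ '/', 'y' }

FIRST sets of the non-terminals involved (from the grammar, by fixed-point iteration):
  FIRST(X) = { '/', 'y' }

To compute FIRST(X X), process the symbols left to right:
Symbol X is a non-terminal. Add FIRST(X) \ {ε} = { '/', 'y' }
X is not nullable (ε ∉ FIRST(X)), so stop here.
FIRST(X X) = { '/', 'y' }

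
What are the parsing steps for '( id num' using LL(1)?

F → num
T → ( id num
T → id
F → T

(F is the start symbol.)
LL(1) parsing maintains a stack (initially the start symbol over $) and the input. At each step: if the stack top is a terminal, match it against the current input token; if it is a non-terminal N, replace it with the RHS of M[N, lookahead] (the unique production whose predict set contains the lookahead).

Stack is shown with the top on the left.

Stack       Input       Action
------------------------------
F $         ( id num $  output F → T
T $         ( id num $  output T → ( id num
( id num $  ( id num $  match '('
id num $    id num $    match 'id'
num $       num $       match 'num'
$           $           accept

The string is accepted.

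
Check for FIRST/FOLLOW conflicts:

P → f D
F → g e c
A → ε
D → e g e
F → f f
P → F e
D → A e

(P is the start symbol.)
A FIRST/FOLLOW conflict occurs when a non-terminal N has a nullable alternative N → β (β ⇒* ε) and another alternative N → α with FIRST(α) ∩ FOLLOW(N) ≠ ∅: on such a lookahead the parser cannot decide between expanding α and letting N vanish via β.

Nullable non-terminals: A.
A has a nullable alternative but only one production, so nothing to check.

D, F, P have no nullable alternative, so no FIRST/FOLLOW check is needed there.

No FIRST/FOLLOW conflicts found.

Answer: No FIRST/FOLLOW conflicts.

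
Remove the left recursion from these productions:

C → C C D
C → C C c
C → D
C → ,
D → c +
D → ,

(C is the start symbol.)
C → D C'
C → , C'
C' → C D C'
C' → C c C'
C' → ε
D → c +
D → ,

C is directly left-recursive. The standard transformation for
  A → A α₁ | ... | A α_m | β₁ | ... | β_n
is
  A  → β₁ A' | ... | β_n A'
  A' → α₁ A' | ... | α_m A' | ε

C → D becomes C → D C'
C → , becomes C → , C'
C → C C D becomes C' → C D C'
C → C C c becomes C' → C c C'
Add C' → ε

Productions for other non-terminals are unchanged:
  D → c +
  D → ,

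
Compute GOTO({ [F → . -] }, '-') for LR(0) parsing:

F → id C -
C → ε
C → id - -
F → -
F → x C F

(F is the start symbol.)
GOTO(I, '-') = CLOSURE({ [A → αX.β] : [A → α.Xβ] ∈ I, X = '-' })

Items with dot before '-', with the dot advanced:
  [F → . -] → [F → - .]
Closure adds nothing (no advanced item has the dot before a non-terminal).

GOTO = { [F → - .] }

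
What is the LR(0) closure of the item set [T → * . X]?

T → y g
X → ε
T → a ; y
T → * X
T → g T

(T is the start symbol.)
{ [T → * . X], [X → .] }

Start with: [T → * . X]
  [T → * . X] has the dot before X: add [X → .]
No further items can be added.

CLOSURE = { [T → * . X], [X → .] }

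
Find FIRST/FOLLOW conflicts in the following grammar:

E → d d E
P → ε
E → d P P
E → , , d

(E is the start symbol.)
No FIRST/FOLLOW conflicts.

A FIRST/FOLLOW conflict occurs when a non-terminal N has a nullable alternative N → β (β ⇒* ε) and another alternative N → α with FIRST(α) ∩ FOLLOW(N) ≠ ∅: on such a lookahead the parser cannot decide between expanding α and letting N vanish via β.

Nullable non-terminals: P.
P has a nullable alternative but only one production, so nothing to check.

E has no nullable alternative, so no FIRST/FOLLOW check is needed there.

No FIRST/FOLLOW conflicts found.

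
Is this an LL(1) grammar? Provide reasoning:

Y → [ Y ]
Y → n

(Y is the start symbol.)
A grammar is LL(1) if for each non-terminal N with multiple productions, the predict sets of those productions are pairwise disjoint, where PREDICT(N → α) = (FIRST(α) \ {ε}) ∪ (FOLLOW(N) if α ⇒* ε).

For Y:
  PREDICT(Y → '[' Y ']') = { '[' }
  PREDICT(Y → n) = { 'n' }

All predict sets are disjoint. The grammar IS LL(1).

Answer: Yes, the grammar is LL(1).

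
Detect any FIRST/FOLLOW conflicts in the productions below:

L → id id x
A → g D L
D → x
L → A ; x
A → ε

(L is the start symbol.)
A FIRST/FOLLOW conflict occurs when a non-terminal N has a nullable alternative N → β (β ⇒* ε) and another alternative N → α with FIRST(α) ∩ FOLLOW(N) ≠ ∅: on such a lookahead the parser cannot decide between expanding α and letting N vanish via β.

Nullable non-terminals: A.

A: nullable alternative(s) A → ε; FOLLOW(A) = { ';' }
  A → g D L: FIRST \ {ε} = { 'g' } — disjoint from FOLLOW(A)
  A → ε: FIRST \ {ε} = { } — this is the only nullable alternative, skip

D, L have no nullable alternative, so no FIRST/FOLLOW check is needed there.

No FIRST/FOLLOW conflicts found.

Answer: No FIRST/FOLLOW conflicts.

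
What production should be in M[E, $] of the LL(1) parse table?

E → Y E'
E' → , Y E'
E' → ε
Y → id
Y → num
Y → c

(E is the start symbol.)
To find M[E, $], we find productions for E where $ is in the predict set (PREDICT(N → α) = (FIRST(α) \ {ε}) ∪ (FOLLOW(N) if α ⇒* ε)).

Relevant sets:
  FIRST(Y) = { 'c', 'id', 'num' }

E → Y E': PREDICT = { 'c', 'id', 'num' }

M[E, $] is empty (no production applies)

Answer: Empty (error entry)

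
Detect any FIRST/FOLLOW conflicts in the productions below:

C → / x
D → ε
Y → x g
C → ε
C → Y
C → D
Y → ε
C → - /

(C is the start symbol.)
No FIRST/FOLLOW conflicts.

Nullable non-terminals: C, D, Y.
FIRST sets used below: FIRST(Y) = { 'x', ε }, FIRST(D) = { ε }

C: nullable alternative(s) C → ε, C → Y, C → D; FOLLOW(C) = { $ }
  C → / x: FIRST \ {ε} = { '/' } — disjoint from FOLLOW(C)
  C → ε: FIRST \ {ε} = { } — disjoint from FOLLOW(C)
  C → Y: FIRST \ {ε} = { 'x' } — disjoint from FOLLOW(C)
  C → D: FIRST \ {ε} = { } — disjoint from FOLLOW(C)
  C → - /: FIRST \ {ε} = { '-' } — disjoint from FOLLOW(C)
D has a nullable alternative but only one production, so nothing to check.

Y: nullable alternative(s) Y → ε; FOLLOW(Y) = { $ }
  Y → x g: FIRST \ {ε} = { 'x' } — disjoint from FOLLOW(Y)
  Y → ε: FIRST \ {ε} = { } — this is the only nullable alternative, skip

No FIRST/FOLLOW conflicts found.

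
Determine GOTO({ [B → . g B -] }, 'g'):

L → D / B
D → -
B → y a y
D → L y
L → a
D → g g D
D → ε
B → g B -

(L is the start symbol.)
GOTO(I, 'g') = CLOSURE({ [A → αX.β] : [A → α.Xβ] ∈ I, X = 'g' })

Items with dot before 'g', with the dot advanced:
  [B → . g B -] → [B → g . B -]
Closure of the advanced items:
  [B → g . B -] has the dot before B: add [B → . y a y], [B → . g B -]

GOTO = { [B → . g B -], [B → . y a y], [B → g . B -] }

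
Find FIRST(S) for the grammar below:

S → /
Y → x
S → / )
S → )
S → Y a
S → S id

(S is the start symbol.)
{ ')', '/', 'x' }

FIRST sets of the other non-terminals involved (by the same procedure, iterated to a fixed point):
  FIRST(Y) = { 'x' }

From S → /:
  - '/' is a terminal: add '/' and stop
From S → / ):
  - '/' is a terminal: add '/' and stop
From S → ):
  - ')' is a terminal: add ')' and stop
From S → Y a:
  - Y is a non-terminal: add FIRST(Y) \ {ε} = { 'x' }
    Y is not nullable, so stop
From S → S id:
  - S is the symbol being defined: contributes nothing new
    S is not nullable, so stop

Collecting: FIRST(S) = { ')', '/', 'x' }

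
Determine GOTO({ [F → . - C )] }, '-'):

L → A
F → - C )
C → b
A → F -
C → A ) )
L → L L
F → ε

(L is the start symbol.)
GOTO(I, '-') = CLOSURE({ [A → αX.β] : [A → α.Xβ] ∈ I, X = '-' })

Items with dot before '-', with the dot advanced:
  [F → . - C )] → [F → - . C )]
Closure of the advanced items:
  [F → - . C )] has the dot before C: add [C → . b], [C → . A ) )]
  [C → . A ) )] has the dot before A: add [A → . F -]
  [A → . F -] has the dot before F: add [F → . - C )], [F → .]

GOTO = { [A → . F -], [C → . A ) )], [C → . b], [F → - . C )], [F → . - C )], [F → .] }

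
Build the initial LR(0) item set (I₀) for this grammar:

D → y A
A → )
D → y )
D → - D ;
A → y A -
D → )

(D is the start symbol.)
{ [D → . )], [D → . - D ;], [D → . y )], [D → . y A], [D' → . D] }

First, augment the grammar with D' → D
I₀ = CLOSURE({ [D' → . D] }):
  [D' → . D] has the dot before D: add [D → . y A], [D → . y )], [D → . - D ;], [D → . )]
No further items can be added.

I₀ = { [D → . )], [D → . - D ;], [D → . y )], [D → . y A], [D' → . D] }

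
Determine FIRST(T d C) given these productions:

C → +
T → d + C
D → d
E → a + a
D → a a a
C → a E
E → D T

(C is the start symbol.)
{ 'd' }

FIRST sets of the non-terminals involved (from the grammar, by fixed-point iteration):
  FIRST(T) = { 'd' }

To compute FIRST(T d C), process the symbols left to right:
Symbol T is a non-terminal. Add FIRST(T) \ {ε} = { 'd' }
T is not nullable (ε ∉ FIRST(T)), so stop here.
FIRST(T d C) = { 'd' }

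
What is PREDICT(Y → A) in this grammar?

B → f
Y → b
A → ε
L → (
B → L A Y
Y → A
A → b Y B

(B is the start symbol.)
{ $, '(', 'b', 'f' }

PREDICT(Y → A) = (FIRST(RHS) \ {ε}) ∪ (FOLLOW(Y) if ε ∈ FIRST(RHS), i.e. RHS ⇒* ε)
FIRST(A) = { 'b', ε }
FIRST(A) = { 'b', ε }
ε ∈ FIRST(A) (the right-hand side is nullable), so add FOLLOW(Y) = { $, '(', 'b', 'f' }
PREDICT(Y → A) = { $, '(', 'b', 'f' }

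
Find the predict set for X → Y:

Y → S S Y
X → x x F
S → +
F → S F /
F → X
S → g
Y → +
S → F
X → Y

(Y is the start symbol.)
PREDICT(X → Y) = (FIRST(RHS) \ {ε}) ∪ (FOLLOW(X) if ε ∈ FIRST(RHS), i.e. RHS ⇒* ε)
FIRST(Y) = { '+', 'g', 'x' }
FIRST(Y) = { '+', 'g', 'x' }
ε ∉ FIRST(Y), so FOLLOW(X) is not added.
PREDICT(X → Y) = { '+', 'g', 'x' }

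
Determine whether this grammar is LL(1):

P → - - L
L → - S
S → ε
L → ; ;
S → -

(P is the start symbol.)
Relevant sets:
  FOLLOW(S) = { $ }

For L:
  PREDICT(L → '-' S) = { '-' }
  PREDICT(L → ';' ';') = { ';' }
For S:
  PREDICT(S → ε) = { $ }
  PREDICT(S → '-') = { '-' }
P has a single production, so nothing to check there.

All predict sets are disjoint. The grammar IS LL(1).

Answer: Yes, the grammar is LL(1).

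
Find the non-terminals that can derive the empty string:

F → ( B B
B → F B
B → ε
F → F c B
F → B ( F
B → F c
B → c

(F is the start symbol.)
ε-productions: B → ε
So B is immediately nullable.
No further non-terminal can be added: every production for the remaining non-terminals contains a terminal or a non-nullable non-terminal.
Nullable = { 'B' }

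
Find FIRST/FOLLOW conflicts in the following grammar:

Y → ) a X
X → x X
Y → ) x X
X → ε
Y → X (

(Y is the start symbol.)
A FIRST/FOLLOW conflict occurs when a non-terminal N has a nullable alternative N → β (β ⇒* ε) and another alternative N → α with FIRST(α) ∩ FOLLOW(N) ≠ ∅: on such a lookahead the parser cannot decide between expanding α and letting N vanish via β.

Nullable non-terminals: X.

X: nullable alternative(s) X → ε; FOLLOW(X) = { $, '(' }
  X → x X: FIRST \ {ε} = { 'x' } — disjoint from FOLLOW(X)
  X → ε: FIRST \ {ε} = { } — this is the only nullable alternative, skip

Y has no nullable alternative, so no FIRST/FOLLOW check is needed there.

No FIRST/FOLLOW conflicts found.

Answer: No FIRST/FOLLOW conflicts.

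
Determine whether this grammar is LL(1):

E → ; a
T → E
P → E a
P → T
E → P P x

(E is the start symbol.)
No. Predict set conflict for E: { ';' }

A grammar is LL(1) if for each non-terminal N with multiple productions, the predict sets of those productions are pairwise disjoint, where PREDICT(N → α) = (FIRST(α) \ {ε}) ∪ (FOLLOW(N) if α ⇒* ε).

Relevant sets:
  FIRST(P) = { ';' }
  FIRST(E) = { ';' }
  FIRST(T) = { ';' }

For E:
  PREDICT(E → ';' a) = { ';' }
  PREDICT(E → P P x) = { ';' }
For P:
  PREDICT(P → E a) = { ';' }
  PREDICT(P → T) = { ';' }
T has a single production, so nothing to check there.

Conflict found: Predict set conflict for E: { ';' }
The grammar is NOT LL(1).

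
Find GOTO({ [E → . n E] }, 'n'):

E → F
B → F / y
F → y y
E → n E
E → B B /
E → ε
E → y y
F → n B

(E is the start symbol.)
GOTO(I, 'n') = CLOSURE({ [A → αX.β] : [A → α.Xβ] ∈ I, X = 'n' })

Items with dot before 'n', with the dot advanced:
  [E → . n E] → [E → n . E]
Closure of the advanced items:
  [E → n . E] has the dot before E: add [E → . F], [E → . n E], [E → . B B /], [E → .], [E → . y y]
  [E → . F] has the dot before F: add [F → . y y], [F → . n B]
  [E → . B B /] has the dot before B: add [B → . F / y]

GOTO = { [B → . F / y], [E → . B B /], [E → . F], [E → . n E], [E → . y y], [E → .], [E → n . E], [F → . n B], [F → . y y] }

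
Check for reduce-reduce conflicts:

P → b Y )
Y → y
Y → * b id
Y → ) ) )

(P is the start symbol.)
A reduce-reduce conflict occurs when an LR(0) state has two complete items [A → α .] and [B → β .] — both call for a reduction, and with no lookahead the parser cannot choose between them.

Augment with P' → P and build the canonical LR(0) collection (I0 = CLOSURE({[P' → . P]}), then GOTO on every symbol after a dot until no new states appear). It has 12 states:
  I0: { [P → . b Y )], [P' → . P] }  — shift
  I1: { [P' → P .] }  — accept
  I2: { [P → b . Y )], [Y → . ) ) )], [Y → . * b id], [Y → . y] }  — shift
  I3: { [Y → ) . ) )] }  — shift
  I4: { [Y → * . b id] }  — shift
  I5: { [P → b Y . )] }  — shift
  I6: { [Y → y .] }  — reduce
  I7: { [P → b Y ) .] }  — reduce
  I8: { [Y → * b . id] }  — shift
  I9: { [Y → * b id .] }  — reduce
  I10: { [Y → ) ) . )] }  — shift
  I11: { [Y → ) ) ) .] }  — reduce

No state contains more than one complete item.

Answer: No reduce-reduce conflicts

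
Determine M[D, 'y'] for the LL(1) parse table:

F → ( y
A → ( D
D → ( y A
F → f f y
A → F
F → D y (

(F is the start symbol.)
To find M[D, 'y'], we find productions for D where 'y' is in the predict set (PREDICT(N → α) = (FIRST(α) \ {ε}) ∪ (FOLLOW(N) if α ⇒* ε)).

D → ( y A: PREDICT = { '(' }

M[D, 'y'] is empty (no production applies)

Answer: Empty (error entry)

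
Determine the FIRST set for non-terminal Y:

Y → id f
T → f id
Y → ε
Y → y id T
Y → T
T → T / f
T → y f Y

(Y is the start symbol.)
To compute FIRST(Y), examine every production with Y on the left-hand side, reading each right-hand side left to right until a non-nullable symbol is reached.

FIRST sets of the other non-terminals involved (by the same procedure, iterated to a fixed point):
  FIRST(T) = { 'f', 'y' }

From Y → id f:
  - id is a terminal: add 'id' and stop
From Y → ε:
  - ε-production, so ε ∈ FIRST(Y)
From Y → y id T:
  - y is a terminal: add 'y' and stop
From Y → T:
  - T is a non-terminal: add FIRST(T) \ {ε} = { 'f', 'y' }
    T is not nullable, so stop

Collecting: FIRST(Y) = { 'f', 'id', 'y', ε }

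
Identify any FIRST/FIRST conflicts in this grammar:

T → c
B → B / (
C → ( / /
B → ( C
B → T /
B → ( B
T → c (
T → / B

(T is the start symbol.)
Yes. T → c / T → c '(' on { 'c' }; B → B '/' '(' / B → '(' C on { '(' }; B → B '/' '(' / B → T '/' on { '/', 'c' }; B → B '/' '(' / B → '(' B on { '(' }; B → '(' C / B → '(' B on { '(' }

FIRST sets of the non-terminals at (or reachable through a nullable prefix from) the front of some alternative:
  FIRST(B) = { '(', '/', 'c' }
  FIRST(T) = { '/', 'c' }

Productions for T:
  T → c: FIRST = { 'c' }
  T → c (: FIRST = { 'c' }
  T → / B: FIRST = { '/' }
Productions for B:
  B → B / (: FIRST = { '(', '/', 'c' }
  B → ( C: FIRST = { '(' }
  B → T /: FIRST = { '/', 'c' }
  B → ( B: FIRST = { '(' }
C has only one production, so no FIRST/FIRST conflict is possible there.

Conflict for T: T → c and T → c (
  Overlap: { 'c' }
Conflict for B: B → B / ( and B → ( C
  Overlap: { '(' }
Conflict for B: B → B / ( and B → T /
  Overlap: { '/', 'c' }
Conflict for B: B → B / ( and B → ( B
  Overlap: { '(' }
Conflict for B: B → ( C and B → ( B
  Overlap: { '(' }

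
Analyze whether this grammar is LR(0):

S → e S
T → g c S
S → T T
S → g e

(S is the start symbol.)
Yes, the grammar is LR(0)

Augment with S' → S and build the canonical LR(0) collection (I0 = CLOSURE({[S' → . S]}), then GOTO on every symbol after a dot until no new states appear). It has 11 states:
  I0: { [S → . T T], [S → . e S], [S → . g e], [S' → . S], [T → . g c S] }  — shift
  I1: { [S' → S .] }  — accept
  I2: { [S → T . T], [T → . g c S] }  — shift
  I3: { [S → . T T], [S → . e S], [S → . g e], [S → e . S], [T → . g c S] }  — shift
  I4: { [S → g . e], [T → g . c S] }  — shift
  I5: { [S → . T T], [S → . e S], [S → . g e], [T → . g c S], [T → g c . S] }  — shift
  I6: { [S → g e .] }  — reduce
  I7: { [T → g c S .] }  — reduce
  I8: { [S → e S .] }  — reduce
  I9: { [S → T T .] }  — reduce
  I10: { [T → g . c S] }  — shift

Every state is either a pure shift/goto state or contains exactly one complete item and nothing to shift — no conflicts. The grammar is LR(0).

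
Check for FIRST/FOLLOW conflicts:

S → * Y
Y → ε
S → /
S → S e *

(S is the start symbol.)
A FIRST/FOLLOW conflict occurs when a non-terminal N has a nullable alternative N → β (β ⇒* ε) and another alternative N → α with FIRST(α) ∩ FOLLOW(N) ≠ ∅: on such a lookahead the parser cannot decide between expanding α and letting N vanish via β.

Nullable non-terminals: Y.
Y has a nullable alternative but only one production, so nothing to check.

S has no nullable alternative, so no FIRST/FOLLOW check is needed there.

No FIRST/FOLLOW conflicts found.

Answer: No FIRST/FOLLOW conflicts.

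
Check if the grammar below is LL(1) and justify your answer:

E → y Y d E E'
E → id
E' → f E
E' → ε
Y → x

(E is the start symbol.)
A grammar is LL(1) if for each non-terminal N with multiple productions, the predict sets of those productions are pairwise disjoint, where PREDICT(N → α) = (FIRST(α) \ {ε}) ∪ (FOLLOW(N) if α ⇒* ε).

Relevant sets:
  FOLLOW(E') = { $, 'f' }

For E:
  PREDICT(E → y Y d E E') = { 'y' }
  PREDICT(E → id) = { 'id' }
For E':
  PREDICT(E' → f E) = { 'f' }
  PREDICT(E' → ε) = { $, 'f' }
Y has a single production, so nothing to check there.

Conflict found: Predict set conflict for E': { 'f' }
The grammar is NOT LL(1).

Answer: No. Predict set conflict for E': { 'f' }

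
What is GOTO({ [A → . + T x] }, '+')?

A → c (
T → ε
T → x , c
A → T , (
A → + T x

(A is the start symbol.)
GOTO(I, '+') = CLOSURE({ [A → αX.β] : [A → α.Xβ] ∈ I, X = '+' })

Items with dot before '+', with the dot advanced:
  [A → . + T x] → [A → + . T x]
Closure of the advanced items:
  [A → + . T x] has the dot before T: add [T → .], [T → . x , c]

GOTO = { [A → + . T x], [T → . x , c], [T → .] }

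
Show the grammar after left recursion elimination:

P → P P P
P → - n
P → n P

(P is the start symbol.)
P → - n P'
P → n P P'
P' → P P P'
P' → ε

P is directly left-recursive. The standard transformation for
  A → A α₁ | ... | A α_m | β₁ | ... | β_n
is
  A  → β₁ A' | ... | β_n A'
  A' → α₁ A' | ... | α_m A' | ε

P → - n becomes P → - n P'
P → n P becomes P → n P P'
P → P P P becomes P' → P P P'
Add P' → ε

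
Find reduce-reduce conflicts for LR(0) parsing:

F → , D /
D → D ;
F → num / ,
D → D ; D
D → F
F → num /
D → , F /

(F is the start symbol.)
No reduce-reduce conflicts

A reduce-reduce conflict occurs when an LR(0) state has two complete items [A → α .] and [B → β .] — both call for a reduction, and with no lookahead the parser cannot choose between them.

Augment with F' → F and build the canonical LR(0) collection (I0 = CLOSURE({[F' → . F]}), then GOTO on every symbol after a dot until no new states appear). It has 14 states:
  I0: { [F → . , D /], [F → . num / ,], [F → . num /], [F' → . F] }  — shift
  I1: { [D → . , F /], [D → . D ; D], [D → . D ;], [D → . F], [F → , . D /], [F → . , D /], [F → . num / ,], [F → . num /] }  — shift
  I2: { [F' → F .] }  — accept
  I3: { [F → num . / ,], [F → num . /] }  — shift
  I4: { [F → num / . ,], [F → num / .] }  — shift, reduce
  I5: { [F → num / , .] }  — reduce
  I6: { [D → , . F /], [D → . , F /], [D → . D ; D], [D → . D ;], [D → . F], [F → , . D /], [F → . , D /], [F → . num / ,], [F → . num /] }  — shift
  I7: { [D → D . ; D], [D → D . ;], [F → , D . /] }  — shift
  I8: { [D → F .] }  — reduce
  I9: { [F → , D / .] }  — reduce
  I10: { [D → . , F /], [D → . D ; D], [D → . D ;], [D → . F], [D → D ; . D], [D → D ; .], [F → . , D /], [F → . num / ,], [F → . num /] }  — shift, reduce
  I11: { [D → D . ; D], [D → D . ;], [D → D ; D .] }  — shift, reduce
  I12: { [D → , F . /], [D → F .] }  — shift, reduce
  I13: { [D → , F / .] }  — reduce

No state contains more than one complete item.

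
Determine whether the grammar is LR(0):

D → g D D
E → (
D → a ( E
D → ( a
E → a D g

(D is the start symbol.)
Yes, the grammar is LR(0)

A grammar is LR(0) if no state in the canonical LR(0) collection has:
  - both a shift item (dot before a terminal) and a complete item (shift-reduce conflict), or
  - two or more complete items (reduce-reduce conflict; the accept item [D' → D .] counts as a complete item here).

Augment with D' → D and build the canonical LR(0) collection (I0 = CLOSURE({[D' → . D]}), then GOTO on every symbol after a dot until no new states appear). It has 14 states:
  I0: { [D → . ( a], [D → . a ( E], [D → . g D D], [D' → . D] }  — shift
  I1: { [D → ( . a] }  — shift
  I2: { [D' → D .] }  — accept
  I3: { [D → a . ( E] }  — shift
  I4: { [D → . ( a], [D → . a ( E], [D → . g D D], [D → g . D D] }  — shift
  I5: { [D → . ( a], [D → . a ( E], [D → . g D D], [D → g D . D] }  — shift
  I6: { [D → g D D .] }  — reduce
  I7: { [D → a ( . E], [E → . (], [E → . a D g] }  — shift
  I8: { [E → ( .] }  — reduce
  I9: { [D → a ( E .] }  — reduce
  I10: { [D → . ( a], [D → . a ( E], [D → . g D D], [E → a . D g] }  — shift
  I11: { [E → a D . g] }  — shift
  I12: { [E → a D g .] }  — reduce
  I13: { [D → ( a .] }  — reduce

Every state is either a pure shift/goto state or contains exactly one complete item and nothing to shift — no conflicts. The grammar is LR(0).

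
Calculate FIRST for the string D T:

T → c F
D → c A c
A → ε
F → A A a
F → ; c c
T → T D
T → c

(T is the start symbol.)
{ 'c' }

FIRST sets of the non-terminals involved (from the grammar, by fixed-point iteration):
  FIRST(D) = { 'c' }

To compute FIRST(D T), process the symbols left to right:
Symbol D is a non-terminal. Add FIRST(D) \ {ε} = { 'c' }
D is not nullable (ε ∉ FIRST(D)), so stop here.
FIRST(D T) = { 'c' }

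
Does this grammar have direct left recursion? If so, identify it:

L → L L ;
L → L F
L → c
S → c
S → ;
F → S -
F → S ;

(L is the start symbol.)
Direct left recursion occurs when N → N α for some non-terminal N (the right-hand side begins with the left-hand side itself).

L → L L ;: LEFT RECURSIVE (starts with L)
L → L F: LEFT RECURSIVE (starts with L)
L → c: starts with c
S → c: starts with c
S → ;: starts with ';'
F → S -: starts with S
F → S ;: starts with S

The grammar has direct left recursion on: L.

Answer: Yes, L is left-recursive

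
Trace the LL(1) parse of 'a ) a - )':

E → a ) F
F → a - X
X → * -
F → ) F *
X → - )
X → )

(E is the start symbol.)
Stack is shown with the top on the left.

Stack    Input        Action
----------------------------
E $      a ) a - ) $  output E → a ) F
a ) F $  a ) a - ) $  match 'a'
) F $    ) a - ) $    match ')'
F $      a - ) $      output F → a - X
a - X $  a - ) $      match 'a'
- X $    - ) $        match '-'
X $      ) $          output X → )
) $      ) $          match ')'
$        $            accept

The string is accepted.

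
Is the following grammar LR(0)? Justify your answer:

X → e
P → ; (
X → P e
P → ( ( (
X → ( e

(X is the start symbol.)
A grammar is LR(0) if no state in the canonical LR(0) collection has:
  - both a shift item (dot before a terminal) and a complete item (shift-reduce conflict), or
  - two or more complete items (reduce-reduce conflict; the accept item [X' → X .] counts as a complete item here).

Augment with X' → X and build the canonical LR(0) collection (I0 = CLOSURE({[X' → . X]}), then GOTO on every symbol after a dot until no new states appear). It has 11 states:
  I0: { [P → . ( ( (], [P → . ; (], [X → . ( e], [X → . P e], [X → . e], [X' → . X] }  — shift
  I1: { [P → ( . ( (], [X → ( . e] }  — shift
  I2: { [P → ; . (] }  — shift
  I3: { [X → P . e] }  — shift
  I4: { [X' → X .] }  — accept
  I5: { [X → e .] }  — reduce
  I6: { [X → P e .] }  — reduce
  I7: { [P → ; ( .] }  — reduce
  I8: { [P → ( ( . (] }  — shift
  I9: { [X → ( e .] }  — reduce
  I10: { [P → ( ( ( .] }  — reduce

Every state is either a pure shift/goto state or contains exactly one complete item and nothing to shift — no conflicts. The grammar is LR(0).

Answer: Yes, the grammar is LR(0)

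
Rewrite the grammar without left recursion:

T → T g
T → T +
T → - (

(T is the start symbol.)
T is directly left-recursive. The standard transformation for
  A → A α₁ | ... | A α_m | β₁ | ... | β_n
is
  A  → β₁ A' | ... | β_n A'
  A' → α₁ A' | ... | α_m A' | ε

T → - ( becomes T → - ( T'
T → T g becomes T' → g T'
T → T + becomes T' → + T'
Add T' → ε

Resulting grammar:
T → - ( T'
T' → g T'
T' → + T'
T' → ε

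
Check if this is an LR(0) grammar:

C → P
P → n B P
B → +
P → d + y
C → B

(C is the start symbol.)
A grammar is LR(0) if no state in the canonical LR(0) collection has:
  - both a shift item (dot before a terminal) and a complete item (shift-reduce conflict), or
  - two or more complete items (reduce-reduce conflict; the accept item [C' → C .] counts as a complete item here).

Augment with C' → C and build the canonical LR(0) collection (I0 = CLOSURE({[C' → . C]}), then GOTO on every symbol after a dot until no new states appear). It has 11 states:
  I0: { [B → . +], [C → . B], [C → . P], [C' → . C], [P → . d + y], [P → . n B P] }  — shift
  I1: { [B → + .] }  — reduce
  I2: { [C → B .] }  — reduce
  I3: { [C' → C .] }  — accept
  I4: { [C → P .] }  — reduce
  I5: { [P → d . + y] }  — shift
  I6: { [B → . +], [P → n . B P] }  — shift
  I7: { [P → . d + y], [P → . n B P], [P → n B . P] }  — shift
  I8: { [P → n B P .] }  — reduce
  I9: { [P → d + . y] }  — shift
  I10: { [P → d + y .] }  — reduce

Every state is either a pure shift/goto state or contains exactly one complete item and nothing to shift — no conflicts. The grammar is LR(0).

Answer: Yes, the grammar is LR(0)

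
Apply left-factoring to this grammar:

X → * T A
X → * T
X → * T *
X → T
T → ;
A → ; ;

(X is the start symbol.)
X → * T X'
X' → A
X' → ε
X' → *
X → T
T → ;
A → ; ;

Left-factoring transforms A → αβ₁ | αβ₂ into A → αA' and A' → β₁ | β₂
(α is the longest common prefix among the alternatives). Repeat until
no nonterminal has two alternatives with a common prefix.

Round 1: X has alternatives sharing prefix '* T'. Introduce X': X → * T X'
  Add: X' → A
  Add: X' → ε
  Add: X' → *

No remaining common prefixes — done.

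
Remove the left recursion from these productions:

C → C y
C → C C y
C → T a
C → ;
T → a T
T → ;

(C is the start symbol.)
C → T a C'
C → ; C'
C' → y C'
C' → C y C'
C' → ε
T → a T
T → ;

C is directly left-recursive. The standard transformation for
  A → A α₁ | ... | A α_m | β₁ | ... | β_n
is
  A  → β₁ A' | ... | β_n A'
  A' → α₁ A' | ... | α_m A' | ε

C → T a becomes C → T a C'
C → ; becomes C → ; C'
C → C y becomes C' → y C'
C → C C y becomes C' → C y C'
Add C' → ε

Productions for other non-terminals are unchanged:
  T → a T
  T → ;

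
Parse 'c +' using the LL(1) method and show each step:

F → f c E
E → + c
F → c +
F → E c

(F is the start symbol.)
Stack is shown with the top on the left.

Stack  Input  Action
--------------------
F $    c + $  output F → c +
c + $  c + $  match 'c'
+ $    + $    match '+'
$      $      accept

The string is accepted.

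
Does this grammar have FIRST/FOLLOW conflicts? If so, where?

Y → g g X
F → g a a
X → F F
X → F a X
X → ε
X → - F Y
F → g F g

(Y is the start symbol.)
A FIRST/FOLLOW conflict occurs when a non-terminal N has a nullable alternative N → β (β ⇒* ε) and another alternative N → α with FIRST(α) ∩ FOLLOW(N) ≠ ∅: on such a lookahead the parser cannot decide between expanding α and letting N vanish via β.

Nullable non-terminals: X.
FIRST sets used below: FIRST(F) = { 'g' }

X: nullable alternative(s) X → ε; FOLLOW(X) = { $ }
  X → F F: FIRST \ {ε} = { 'g' } — disjoint from FOLLOW(X)
  X → F a X: FIRST \ {ε} = { 'g' } — disjoint from FOLLOW(X)
  X → ε: FIRST \ {ε} = { } — this is the only nullable alternative, skip
  X → - F Y: FIRST \ {ε} = { '-' } — disjoint from FOLLOW(X)

F, Y have no nullable alternative, so no FIRST/FOLLOW check is needed there.

No FIRST/FOLLOW conflicts found.

Answer: No FIRST/FOLLOW conflicts.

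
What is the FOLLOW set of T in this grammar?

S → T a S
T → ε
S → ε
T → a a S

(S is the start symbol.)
{ 'a' }

To compute FOLLOW(T), find every occurrence of T on a right-hand side N → α T β: add FIRST(β) \ {ε}, and if β is empty or nullable also add FOLLOW(N). Iterate to a fixed point.

In S → T a S: T is followed by a S, add FIRST(a S) \ {ε} = { 'a' }

Taking the union: FOLLOW(T) = { 'a' }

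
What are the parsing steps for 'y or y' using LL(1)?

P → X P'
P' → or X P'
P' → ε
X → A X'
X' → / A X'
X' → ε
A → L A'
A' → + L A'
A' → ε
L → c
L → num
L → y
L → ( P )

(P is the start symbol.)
LL(1) parsing maintains a stack (initially the start symbol over $) and the input. At each step: if the stack top is a terminal, match it against the current input token; if it is a non-terminal N, replace it with the RHS of M[N, lookahead] (the unique production whose predict set contains the lookahead).

Stack is shown with the top on the left.

Stack         Input     Action
------------------------------
P $           y or y $  output P → X P'
X P' $        y or y $  output X → A X'
A X' P' $     y or y $  output A → L A'
L A' X' P' $  y or y $  output L → y
y A' X' P' $  y or y $  match 'y'
A' X' P' $    or y $    output A' → ε
X' P' $       or y $    output X' → ε
P' $          or y $    output P' → or X P'
or X P' $     or y $    match 'or'
X P' $        y $       output X → A X'
A X' P' $     y $       output A → L A'
L A' X' P' $  y $       output L → y
y A' X' P' $  y $       match 'y'
A' X' P' $    $         output A' → ε
X' P' $       $         output X' → ε
P' $          $         output P' → ε
$             $         accept

The string is accepted.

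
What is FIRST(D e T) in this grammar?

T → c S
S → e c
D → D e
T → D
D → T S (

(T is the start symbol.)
FIRST sets of the non-terminals involved (from the grammar, by fixed-point iteration):
  FIRST(D) = { 'c' }

To compute FIRST(D e T), process the symbols left to right:
Symbol D is a non-terminal. Add FIRST(D) \ {ε} = { 'c' }
D is not nullable (ε ∉ FIRST(D)), so stop here.
FIRST(D e T) = { 'c' }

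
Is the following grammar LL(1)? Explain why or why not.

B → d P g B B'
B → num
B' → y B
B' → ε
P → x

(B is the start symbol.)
A grammar is LL(1) if for each non-terminal N with multiple productions, the predict sets of those productions are pairwise disjoint, where PREDICT(N → α) = (FIRST(α) \ {ε}) ∪ (FOLLOW(N) if α ⇒* ε).

Relevant sets:
  FOLLOW(B') = { $, 'y' }

For B:
  PREDICT(B → d P g B B') = { 'd' }
  PREDICT(B → num) = { 'num' }
For B':
  PREDICT(B' → y B) = { 'y' }
  PREDICT(B' → ε) = { $, 'y' }
P has a single production, so nothing to check there.

Conflict found: Predict set conflict for B': { 'y' }
The grammar is NOT LL(1).

Answer: No. Predict set conflict for B': { 'y' }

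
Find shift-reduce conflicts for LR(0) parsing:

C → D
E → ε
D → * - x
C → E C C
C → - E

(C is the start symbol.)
Yes — I0: [E → .] vs [C → . - E]; I5: [E → .] vs [C → . - E]; I6: [E → .] vs [C → . - E]

Augment with C' → C and build the canonical LR(0) collection (I0 = CLOSURE({[C' → . C]}), then GOTO on every symbol after a dot until no new states appear). It has 11 states:
  I0: { [C → . - E], [C → . D], [C → . E C C], [C' → . C], [D → . * - x], [E → .] }  — shift, reduce
  I1: { [D → * . - x] }  — shift
  I2: { [C → - . E], [E → .] }  — reduce
  I3: { [C' → C .] }  — accept
  I4: { [C → D .] }  — reduce
  I5: { [C → . - E], [C → . D], [C → . E C C], [C → E . C C], [D → . * - x], [E → .] }  — shift, reduce
  I6: { [C → . - E], [C → . D], [C → . E C C], [C → E C . C], [D → . * - x], [E → .] }  — shift, reduce
  I7: { [C → E C C .] }  — reduce
  I8: { [C → - E .] }  — reduce
  I9: { [D → * - . x] }  — shift
  I10: { [D → * - x .] }  — reduce

I0 contains reduce item [E → .] and shift items [C → . - E], [D → . * - x] — shift-reduce conflict.
I5 contains reduce item [E → .] and shift items [C → . - E], [D → . * - x] — shift-reduce conflict.
I6 contains reduce item [E → .] and shift items [C → . - E], [D → . * - x] — shift-reduce conflict.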